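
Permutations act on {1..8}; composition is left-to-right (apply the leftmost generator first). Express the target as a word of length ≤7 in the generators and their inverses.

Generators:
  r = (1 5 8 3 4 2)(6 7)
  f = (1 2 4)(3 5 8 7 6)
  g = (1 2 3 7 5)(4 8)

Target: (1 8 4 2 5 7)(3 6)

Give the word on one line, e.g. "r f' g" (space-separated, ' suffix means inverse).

  after f': (1 4 2)(3 6 7 8 5)
  after g: (1 8)(3 6 5 7 4)
  after r': (1 5 6)(2 4 8)(3 7)
  after g': (1 7 2 8)(5 6)
  after f': (1 8 4 2 5 7)(3 6)

f' g r' g' f'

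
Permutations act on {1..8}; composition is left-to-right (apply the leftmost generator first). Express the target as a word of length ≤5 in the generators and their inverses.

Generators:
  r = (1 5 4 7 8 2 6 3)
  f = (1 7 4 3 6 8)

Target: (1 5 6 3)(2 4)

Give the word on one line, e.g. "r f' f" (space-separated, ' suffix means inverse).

  after f: (1 7 4 3 6 8)
  after r': (1 4 6 7 5)(2 8 3)
  after r': (1 5 3 8 6 4 2 7)
  after f: (1 5 6 3)(2 4)

f r' r' f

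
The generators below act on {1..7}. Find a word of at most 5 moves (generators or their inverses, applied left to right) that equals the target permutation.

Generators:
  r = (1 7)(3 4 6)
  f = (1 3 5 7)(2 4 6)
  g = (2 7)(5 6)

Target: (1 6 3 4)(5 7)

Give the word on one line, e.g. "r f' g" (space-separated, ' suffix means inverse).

  after g: (2 7)(5 6)
  after r': (1 7 2)(3 6 5 4)
  after f': (1 5 2 7 6 3 4)
  after g: (1 6 3 4)(5 7)

g r' f' g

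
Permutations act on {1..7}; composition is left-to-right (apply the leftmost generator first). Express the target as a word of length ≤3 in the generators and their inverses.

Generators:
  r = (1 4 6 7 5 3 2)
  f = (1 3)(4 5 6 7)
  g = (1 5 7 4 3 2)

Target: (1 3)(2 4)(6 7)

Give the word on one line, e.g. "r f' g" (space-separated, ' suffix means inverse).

  after g: (1 5 7 4 3 2)
  after r: (1 3)(2 4)(6 7)

g r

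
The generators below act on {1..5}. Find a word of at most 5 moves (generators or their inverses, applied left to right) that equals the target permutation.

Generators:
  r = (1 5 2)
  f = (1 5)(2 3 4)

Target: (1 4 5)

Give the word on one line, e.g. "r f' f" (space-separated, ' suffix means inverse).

  after f: (1 5)(2 3 4)
  after r: (1 2 3 4)
  after f': (1 4 5)

f r f'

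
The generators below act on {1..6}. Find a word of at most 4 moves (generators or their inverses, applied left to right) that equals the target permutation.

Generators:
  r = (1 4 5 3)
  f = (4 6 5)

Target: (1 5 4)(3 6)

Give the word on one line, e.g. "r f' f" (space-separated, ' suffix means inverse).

  after r: (1 4 5 3)
  after r: (1 5)(3 4)
  after f: (1 4 3 6 5)
  after r: (1 5 4)(3 6)

r r f r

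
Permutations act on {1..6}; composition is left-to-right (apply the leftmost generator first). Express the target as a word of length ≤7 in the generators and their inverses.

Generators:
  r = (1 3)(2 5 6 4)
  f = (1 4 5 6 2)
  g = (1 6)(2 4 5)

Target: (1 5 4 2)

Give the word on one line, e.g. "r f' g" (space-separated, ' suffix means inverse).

  after f: (1 4 5 6 2)
  after g: (1 5)(2 6 4)
  after r': (1 2 5 3)
  after r': (1 4 6 5)
  after f: (1 5 4 2)

f g r' r' f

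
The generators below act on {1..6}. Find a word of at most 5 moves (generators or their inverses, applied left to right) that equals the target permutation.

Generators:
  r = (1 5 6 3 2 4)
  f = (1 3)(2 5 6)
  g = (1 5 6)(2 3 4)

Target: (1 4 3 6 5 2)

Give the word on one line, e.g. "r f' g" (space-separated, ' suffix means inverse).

  after g: (1 5 6)(2 3 4)
  after r: (1 6 5 3)
  after f': (1 5)(2 6)
  after f': (1 2 5 3)
  after g': (1 4 3 6 5 2)

g r f' f' g'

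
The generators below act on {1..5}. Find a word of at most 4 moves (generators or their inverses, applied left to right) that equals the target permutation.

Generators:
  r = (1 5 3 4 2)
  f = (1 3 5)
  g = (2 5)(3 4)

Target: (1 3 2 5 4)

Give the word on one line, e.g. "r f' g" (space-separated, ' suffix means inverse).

r r

  after r: (1 5 3 4 2)
  after r: (1 3 2 5 4)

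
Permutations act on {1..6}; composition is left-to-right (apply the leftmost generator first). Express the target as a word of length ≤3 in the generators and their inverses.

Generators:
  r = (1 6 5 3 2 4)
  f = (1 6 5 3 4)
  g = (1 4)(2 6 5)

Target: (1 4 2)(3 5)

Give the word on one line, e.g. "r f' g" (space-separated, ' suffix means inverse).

  after g': (1 4)(2 5 6)
  after g': (2 6 5)
  after r': (1 4 2)(3 5)

g' g' r'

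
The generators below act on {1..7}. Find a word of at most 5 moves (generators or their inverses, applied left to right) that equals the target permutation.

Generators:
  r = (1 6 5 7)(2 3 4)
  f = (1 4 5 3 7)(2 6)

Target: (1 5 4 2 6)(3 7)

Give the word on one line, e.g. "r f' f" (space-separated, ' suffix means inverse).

  after f': (1 7 3 5 4)(2 6)
  after r': (1 5 3 6 4 7 2)
  after f: (1 3 2 4)(5 7 6)
  after r: (1 4 6 7 5)
  after f: (1 5 4 2 6)(3 7)

f' r' f r f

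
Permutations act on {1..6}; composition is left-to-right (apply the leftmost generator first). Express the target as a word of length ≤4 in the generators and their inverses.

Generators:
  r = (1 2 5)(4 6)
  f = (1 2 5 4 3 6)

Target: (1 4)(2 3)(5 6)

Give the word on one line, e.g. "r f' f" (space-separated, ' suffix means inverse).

  after f': (1 6 3 4 5 2)
  after f': (1 3 5)(2 6 4)
  after f': (1 4)(2 3)(5 6)

f' f' f'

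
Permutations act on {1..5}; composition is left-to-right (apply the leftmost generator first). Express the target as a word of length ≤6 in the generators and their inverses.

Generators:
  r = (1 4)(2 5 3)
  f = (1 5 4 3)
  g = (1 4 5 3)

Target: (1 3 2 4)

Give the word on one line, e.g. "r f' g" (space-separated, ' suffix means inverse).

f' g' f' r f

  after f': (1 3 4 5)
  after g': (1 5 3)
  after f': (4 5)
  after r: (1 4 3 2 5)
  after f: (1 3 2 4)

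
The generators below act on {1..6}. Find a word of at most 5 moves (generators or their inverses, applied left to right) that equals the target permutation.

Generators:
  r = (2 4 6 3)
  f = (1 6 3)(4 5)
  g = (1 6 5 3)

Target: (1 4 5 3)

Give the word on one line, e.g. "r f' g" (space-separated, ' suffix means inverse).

  after g: (1 6 5 3)
  after g: (1 5)(3 6)
  after f': (1 4 5 3)

g g f'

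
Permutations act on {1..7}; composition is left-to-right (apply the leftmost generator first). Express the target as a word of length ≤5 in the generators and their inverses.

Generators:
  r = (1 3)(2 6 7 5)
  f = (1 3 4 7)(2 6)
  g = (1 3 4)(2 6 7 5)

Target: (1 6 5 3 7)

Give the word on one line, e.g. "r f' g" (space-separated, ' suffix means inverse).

  after f': (1 7 4 3)(2 6)
  after r': (1 6 5 7 4)
  after f: (1 2 6 5)(3 4)
  after f: (1 6 5 3 7)

f' r' f f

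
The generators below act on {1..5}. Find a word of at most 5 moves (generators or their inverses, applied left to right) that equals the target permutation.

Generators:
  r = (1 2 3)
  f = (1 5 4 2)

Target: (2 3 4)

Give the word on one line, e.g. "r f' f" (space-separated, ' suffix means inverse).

  after f: (1 5 4 2)
  after r': (1 5 4)(2 3)
  after f': (2 3 4)

f r' f'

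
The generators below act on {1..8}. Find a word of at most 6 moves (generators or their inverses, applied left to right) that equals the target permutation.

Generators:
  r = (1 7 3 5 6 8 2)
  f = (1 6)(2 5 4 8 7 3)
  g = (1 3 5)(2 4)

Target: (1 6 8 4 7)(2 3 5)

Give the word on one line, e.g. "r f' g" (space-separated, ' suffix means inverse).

  after r: (1 7 3 5 6 8 2)
  after g': (1 7)(2 5 6 8 4)
  after f: (1 3 2 4 5)(6 7)
  after g': (3 4)(6 7)
  after f': (1 6 8 4 7)(2 3 5)

r g' f g' f'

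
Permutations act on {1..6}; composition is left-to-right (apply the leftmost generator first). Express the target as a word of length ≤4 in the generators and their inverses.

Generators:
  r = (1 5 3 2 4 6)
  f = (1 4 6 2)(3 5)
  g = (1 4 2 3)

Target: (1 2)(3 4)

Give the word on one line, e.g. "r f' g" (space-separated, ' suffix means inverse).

g' g'

  after g': (1 3 2 4)
  after g': (1 2)(3 4)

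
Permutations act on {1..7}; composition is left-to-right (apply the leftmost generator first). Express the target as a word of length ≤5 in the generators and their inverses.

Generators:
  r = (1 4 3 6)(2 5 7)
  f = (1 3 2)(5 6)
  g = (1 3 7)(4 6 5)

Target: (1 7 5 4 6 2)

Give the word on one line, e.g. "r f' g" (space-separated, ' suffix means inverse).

  after f': (1 2 3)(5 6)
  after r: (1 5)(2 6 7)(3 4)
  after r: (1 7 5 4 6 2)

f' r r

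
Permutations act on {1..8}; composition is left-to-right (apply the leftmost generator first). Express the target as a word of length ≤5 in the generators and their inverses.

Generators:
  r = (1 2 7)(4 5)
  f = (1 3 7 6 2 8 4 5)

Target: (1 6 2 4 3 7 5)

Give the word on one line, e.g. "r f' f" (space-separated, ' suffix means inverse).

f f r' f'

  after f: (1 3 7 6 2 8 4 5)
  after f: (1 7 2 4)(3 6 8 5)
  after r': (1 2 5 3 6 8 4 7)
  after f': (1 6 2 4 3 7 5)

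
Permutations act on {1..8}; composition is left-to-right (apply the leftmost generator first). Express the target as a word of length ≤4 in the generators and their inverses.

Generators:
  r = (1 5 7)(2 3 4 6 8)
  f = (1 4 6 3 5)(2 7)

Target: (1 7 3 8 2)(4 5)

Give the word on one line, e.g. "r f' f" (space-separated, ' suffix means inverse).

f' r

  after f': (1 5 3 6 4)(2 7)
  after r: (1 7 3 8 2)(4 5)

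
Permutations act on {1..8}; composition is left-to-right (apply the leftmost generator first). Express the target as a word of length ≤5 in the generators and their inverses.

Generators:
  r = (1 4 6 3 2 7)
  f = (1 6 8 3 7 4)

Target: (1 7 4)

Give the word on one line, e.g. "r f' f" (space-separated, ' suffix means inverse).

  after f: (1 6 8 3 7 4)
  after r': (1 4 7)(2 3)(6 8)
  after f: (2 7 6 3)
  after r': (1 7 4)

f r' f r'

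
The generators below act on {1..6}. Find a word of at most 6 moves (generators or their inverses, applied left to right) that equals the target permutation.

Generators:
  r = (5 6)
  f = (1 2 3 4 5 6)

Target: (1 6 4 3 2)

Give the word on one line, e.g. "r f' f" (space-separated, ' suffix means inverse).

  after r: (5 6)
  after f': (1 6 4 3 2)
  after r: (1 5 6 4 3 2)
  after r: (1 6 4 3 2)

r f' r r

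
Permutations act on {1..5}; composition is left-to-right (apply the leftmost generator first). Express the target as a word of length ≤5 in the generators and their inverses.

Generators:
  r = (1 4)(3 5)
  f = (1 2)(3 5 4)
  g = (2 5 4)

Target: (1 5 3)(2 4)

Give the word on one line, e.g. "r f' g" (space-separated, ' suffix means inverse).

r f r'

  after r: (1 4)(3 5)
  after f: (1 3 4 2)
  after r': (1 5 3)(2 4)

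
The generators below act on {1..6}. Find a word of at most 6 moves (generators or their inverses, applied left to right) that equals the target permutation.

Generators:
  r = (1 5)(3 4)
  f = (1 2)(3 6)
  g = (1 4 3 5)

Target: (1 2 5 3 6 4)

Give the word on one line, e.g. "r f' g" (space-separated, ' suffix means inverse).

  after g': (1 5 3 4)
  after f: (1 5 6 3 4 2)
  after r: (2 5 6 4)
  after f': (1 2 5 3 6 4)

g' f r f'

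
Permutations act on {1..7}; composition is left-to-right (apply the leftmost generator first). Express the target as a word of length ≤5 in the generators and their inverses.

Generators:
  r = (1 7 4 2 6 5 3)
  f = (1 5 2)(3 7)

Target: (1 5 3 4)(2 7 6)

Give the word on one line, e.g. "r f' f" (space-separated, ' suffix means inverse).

  after r': (1 3 5 6 2 4 7)
  after r': (1 5 2 7 3 6 4)
  after r': (1 6 7 5 4 3 2)
  after r': (1 2 3 4 5 7 6)
  after f': (1 5 3 4)(2 7 6)

r' r' r' r' f'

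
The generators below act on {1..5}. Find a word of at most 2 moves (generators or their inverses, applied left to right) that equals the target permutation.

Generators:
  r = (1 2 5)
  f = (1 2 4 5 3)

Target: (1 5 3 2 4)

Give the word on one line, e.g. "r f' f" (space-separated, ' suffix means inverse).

  after f: (1 2 4 5 3)
  after r: (1 5 3 2 4)

f r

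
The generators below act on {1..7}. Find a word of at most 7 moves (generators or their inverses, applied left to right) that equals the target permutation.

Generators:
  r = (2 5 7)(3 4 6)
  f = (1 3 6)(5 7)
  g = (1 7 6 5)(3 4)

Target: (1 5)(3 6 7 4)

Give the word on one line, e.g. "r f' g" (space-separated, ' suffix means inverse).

g' r' f' r' f'

  after g': (1 5 6 7)(3 4)
  after r': (1 2 7)(4 6 5)
  after f': (1 2 5 4 3)(6 7)
  after r': (1 7 4 6 5 3)
  after f': (1 5)(3 6 7 4)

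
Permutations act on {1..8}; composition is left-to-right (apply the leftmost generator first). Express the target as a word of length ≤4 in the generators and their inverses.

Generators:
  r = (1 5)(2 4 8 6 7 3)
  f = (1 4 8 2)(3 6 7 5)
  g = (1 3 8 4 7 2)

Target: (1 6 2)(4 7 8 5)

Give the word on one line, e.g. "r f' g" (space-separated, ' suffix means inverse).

r g' f f

  after r: (1 5)(2 4 8 6 7 3)
  after g': (1 5 2 8 6 4 3 7)
  after f: (1 3 5)(4 6 8 7)
  after f: (1 6 2)(4 7 8 5)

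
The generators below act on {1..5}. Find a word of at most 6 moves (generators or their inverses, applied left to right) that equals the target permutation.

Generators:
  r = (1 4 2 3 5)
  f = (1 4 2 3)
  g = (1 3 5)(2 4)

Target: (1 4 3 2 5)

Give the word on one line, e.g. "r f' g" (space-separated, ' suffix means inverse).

  after f: (1 4 2 3)
  after g': (1 2)(3 5)
  after f': (1 4)(2 3 5)
  after g': (1 2)(4 5)
  after r': (1 4 3 2 5)

f g' f' g' r'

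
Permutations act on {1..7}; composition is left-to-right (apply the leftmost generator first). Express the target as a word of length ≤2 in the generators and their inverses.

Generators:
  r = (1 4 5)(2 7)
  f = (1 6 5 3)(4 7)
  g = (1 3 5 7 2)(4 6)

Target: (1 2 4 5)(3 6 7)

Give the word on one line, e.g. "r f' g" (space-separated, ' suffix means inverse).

g' f

  after g': (1 2 7 5 3)(4 6)
  after f: (1 2 4 5)(3 6 7)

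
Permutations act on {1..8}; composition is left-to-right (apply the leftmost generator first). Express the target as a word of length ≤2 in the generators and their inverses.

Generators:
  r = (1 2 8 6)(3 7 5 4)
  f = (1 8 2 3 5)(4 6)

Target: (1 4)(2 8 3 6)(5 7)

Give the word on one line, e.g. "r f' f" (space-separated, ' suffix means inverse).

  after r': (1 6 8 2)(3 4 5 7)
  after f: (1 4)(2 8 3 6)(5 7)

r' f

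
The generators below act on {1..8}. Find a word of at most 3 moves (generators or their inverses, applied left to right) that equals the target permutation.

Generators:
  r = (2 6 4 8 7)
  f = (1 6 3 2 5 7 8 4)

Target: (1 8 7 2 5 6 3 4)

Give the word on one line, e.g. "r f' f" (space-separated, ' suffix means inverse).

r' f' r

  after r': (2 7 8 4 6)
  after f': (1 4)(2 5)(3 6)
  after r: (1 8 7 2 5 6 3 4)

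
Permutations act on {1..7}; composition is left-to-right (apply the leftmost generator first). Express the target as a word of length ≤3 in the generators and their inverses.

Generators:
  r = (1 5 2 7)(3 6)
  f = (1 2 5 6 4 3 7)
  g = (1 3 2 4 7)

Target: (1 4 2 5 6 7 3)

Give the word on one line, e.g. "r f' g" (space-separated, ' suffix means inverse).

f g

  after f: (1 2 5 6 4 3 7)
  after g: (1 4 2 5 6 7 3)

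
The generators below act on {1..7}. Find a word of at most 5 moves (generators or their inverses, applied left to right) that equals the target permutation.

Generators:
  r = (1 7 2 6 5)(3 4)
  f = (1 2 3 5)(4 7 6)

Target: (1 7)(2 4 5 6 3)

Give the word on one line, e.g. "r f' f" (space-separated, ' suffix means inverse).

f f r' f' f'

  after f: (1 2 3 5)(4 7 6)
  after f: (1 3)(2 5)(4 6 7)
  after r': (1 4 2 6)(3 5 7)
  after f': (1 6 5 4)(2 7)
  after f': (1 7)(2 4 5 6 3)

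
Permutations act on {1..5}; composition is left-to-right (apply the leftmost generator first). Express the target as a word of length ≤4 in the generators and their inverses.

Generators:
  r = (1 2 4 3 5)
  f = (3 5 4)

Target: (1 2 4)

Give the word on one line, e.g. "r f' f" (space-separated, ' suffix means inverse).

  after f': (3 4 5)
  after r: (1 2 4)

f' r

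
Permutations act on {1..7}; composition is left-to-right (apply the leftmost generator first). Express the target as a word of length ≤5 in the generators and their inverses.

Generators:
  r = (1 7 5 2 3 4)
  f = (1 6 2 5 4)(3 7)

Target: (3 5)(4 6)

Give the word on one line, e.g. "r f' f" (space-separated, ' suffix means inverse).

r' r' f' r'

  after r': (1 4 3 2 5 7)
  after r': (1 3 5)(2 7 4)
  after f': (1 7 5 4 6)(2 3)
  after r': (3 5)(4 6)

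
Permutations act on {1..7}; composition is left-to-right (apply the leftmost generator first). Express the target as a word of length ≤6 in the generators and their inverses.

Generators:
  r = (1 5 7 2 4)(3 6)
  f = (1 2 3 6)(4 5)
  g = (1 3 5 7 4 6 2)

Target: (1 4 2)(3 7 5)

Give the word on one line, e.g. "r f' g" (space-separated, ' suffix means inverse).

  after f': (1 6 3 2)(4 5)
  after r: (1 3 4 7 2 5)
  after f': (1 2 4 7)(3 5 6)
  after r: (1 4 2)(3 7 5)

f' r f' r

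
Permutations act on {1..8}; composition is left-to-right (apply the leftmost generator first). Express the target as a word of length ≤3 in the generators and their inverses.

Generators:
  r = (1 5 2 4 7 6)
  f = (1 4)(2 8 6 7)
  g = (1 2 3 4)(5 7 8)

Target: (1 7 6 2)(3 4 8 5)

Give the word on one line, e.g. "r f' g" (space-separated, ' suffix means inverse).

r g

  after r: (1 5 2 4 7 6)
  after g: (1 7 6 2)(3 4 8 5)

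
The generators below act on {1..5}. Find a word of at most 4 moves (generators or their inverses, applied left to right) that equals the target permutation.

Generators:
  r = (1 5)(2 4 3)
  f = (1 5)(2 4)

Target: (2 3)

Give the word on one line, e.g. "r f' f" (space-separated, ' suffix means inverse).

  after r': (1 5)(2 3 4)
  after f: (2 3)
  after f: (1 5)(2 3 4)
  after f: (2 3)

r' f f f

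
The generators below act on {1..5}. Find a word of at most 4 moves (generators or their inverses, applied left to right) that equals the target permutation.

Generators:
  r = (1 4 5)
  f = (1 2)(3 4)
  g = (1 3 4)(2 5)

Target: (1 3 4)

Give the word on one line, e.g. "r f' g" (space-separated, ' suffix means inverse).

g' g' f f

  after g': (1 4 3)(2 5)
  after g': (1 3 4)
  after f: (1 4 2)
  after f: (1 3 4)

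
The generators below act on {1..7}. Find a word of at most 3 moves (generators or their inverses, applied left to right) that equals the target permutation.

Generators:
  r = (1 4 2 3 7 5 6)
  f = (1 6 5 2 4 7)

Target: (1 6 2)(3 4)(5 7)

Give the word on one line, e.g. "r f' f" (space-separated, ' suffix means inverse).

f' r f'

  after f': (1 7 4 2 5 6)
  after r: (1 5)(2 6 4 3 7)
  after f': (1 6 2)(3 4)(5 7)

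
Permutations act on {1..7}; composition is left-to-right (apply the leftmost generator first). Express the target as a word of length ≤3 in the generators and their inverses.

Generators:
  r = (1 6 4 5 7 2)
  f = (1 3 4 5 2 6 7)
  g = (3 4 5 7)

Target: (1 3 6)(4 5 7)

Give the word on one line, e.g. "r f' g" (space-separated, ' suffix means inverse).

f' g r

  after f': (1 7 6 2 5 4 3)
  after g: (1 3)(2 7 6)
  after r: (1 3 6)(4 5 7)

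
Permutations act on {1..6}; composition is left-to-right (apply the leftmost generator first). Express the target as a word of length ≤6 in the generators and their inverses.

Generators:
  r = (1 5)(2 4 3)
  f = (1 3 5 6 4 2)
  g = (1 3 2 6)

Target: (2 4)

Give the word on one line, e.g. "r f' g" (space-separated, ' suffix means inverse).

g' f g f f

  after g': (1 6 2 3)
  after f: (1 4 2 5 6)
  after g: (1 4 6 3 2 5)
  after f: (1 2 6 5 3)
  after f: (2 4)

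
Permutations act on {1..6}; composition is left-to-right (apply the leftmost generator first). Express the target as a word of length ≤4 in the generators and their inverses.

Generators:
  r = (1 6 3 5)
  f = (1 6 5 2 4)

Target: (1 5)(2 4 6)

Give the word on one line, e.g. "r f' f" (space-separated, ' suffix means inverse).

  after r': (1 5 3 6)
  after r': (1 3)(5 6)
  after f: (1 3 6 2 4)
  after r: (1 5)(2 4 6)

r' r' f r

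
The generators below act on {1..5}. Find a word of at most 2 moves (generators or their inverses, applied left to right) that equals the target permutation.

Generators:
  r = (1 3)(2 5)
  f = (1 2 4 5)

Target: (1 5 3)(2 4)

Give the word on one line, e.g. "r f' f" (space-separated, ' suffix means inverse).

f r'

  after f: (1 2 4 5)
  after r': (1 5 3)(2 4)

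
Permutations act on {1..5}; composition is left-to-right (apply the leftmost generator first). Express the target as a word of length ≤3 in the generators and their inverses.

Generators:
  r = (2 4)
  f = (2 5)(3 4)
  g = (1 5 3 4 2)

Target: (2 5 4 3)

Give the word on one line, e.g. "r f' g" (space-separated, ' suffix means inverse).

  after f: (2 5)(3 4)
  after r: (2 5 4 3)

f r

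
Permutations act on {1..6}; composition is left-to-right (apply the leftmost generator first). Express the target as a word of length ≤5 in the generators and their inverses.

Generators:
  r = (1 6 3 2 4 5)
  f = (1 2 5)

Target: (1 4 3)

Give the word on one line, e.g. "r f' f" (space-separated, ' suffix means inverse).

  after f': (1 5 2)
  after r: (2 6 3)(4 5)
  after f': (1 5 4 2 6 3)
  after r': (1 4 3 5 2)
  after f: (1 4 3)

f' r f' r' f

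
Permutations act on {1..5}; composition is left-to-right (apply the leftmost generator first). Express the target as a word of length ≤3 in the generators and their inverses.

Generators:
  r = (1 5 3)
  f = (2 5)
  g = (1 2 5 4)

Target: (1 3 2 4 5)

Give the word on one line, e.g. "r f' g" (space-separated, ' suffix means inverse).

f r' g'

  after f: (2 5)
  after r': (1 3 5 2)
  after g': (1 3 2 4 5)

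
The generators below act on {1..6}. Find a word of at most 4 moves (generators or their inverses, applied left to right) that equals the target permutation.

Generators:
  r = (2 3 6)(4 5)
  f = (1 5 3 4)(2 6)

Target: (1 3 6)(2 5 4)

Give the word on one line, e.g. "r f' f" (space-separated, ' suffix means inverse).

r' f r f'

  after r': (2 6 3)(4 5)
  after f: (1 5)(3 6 4)
  after r: (1 4 6 5)(2 3)
  after f': (1 3 6)(2 5 4)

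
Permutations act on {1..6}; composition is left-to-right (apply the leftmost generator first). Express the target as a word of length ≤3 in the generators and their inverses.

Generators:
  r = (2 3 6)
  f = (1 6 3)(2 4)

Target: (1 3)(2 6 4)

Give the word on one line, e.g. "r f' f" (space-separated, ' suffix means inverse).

  after r: (2 3 6)
  after f': (1 3)(2 6 4)

r f'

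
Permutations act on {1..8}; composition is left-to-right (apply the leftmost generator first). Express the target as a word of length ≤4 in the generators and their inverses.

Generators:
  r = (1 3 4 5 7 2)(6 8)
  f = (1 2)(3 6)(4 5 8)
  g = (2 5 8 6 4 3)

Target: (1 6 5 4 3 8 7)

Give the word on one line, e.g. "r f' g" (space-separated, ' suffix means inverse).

  after f: (1 2)(3 6)(4 5 8)
  after f: (4 8 5)
  after r: (1 3 4 6 8 7 2)
  after f': (1 6 5 4 3 8 7)

f f r f'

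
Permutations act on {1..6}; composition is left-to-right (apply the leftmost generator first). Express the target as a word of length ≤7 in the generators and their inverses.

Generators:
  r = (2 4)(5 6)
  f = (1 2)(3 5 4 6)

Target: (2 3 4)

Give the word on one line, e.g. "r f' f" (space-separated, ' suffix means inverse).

r f f r r

  after r: (2 4)(5 6)
  after f: (1 2 6 4)(3 5)
  after f: (2 3 4)
  after r: (2 3)(5 6)
  after r: (2 3 4)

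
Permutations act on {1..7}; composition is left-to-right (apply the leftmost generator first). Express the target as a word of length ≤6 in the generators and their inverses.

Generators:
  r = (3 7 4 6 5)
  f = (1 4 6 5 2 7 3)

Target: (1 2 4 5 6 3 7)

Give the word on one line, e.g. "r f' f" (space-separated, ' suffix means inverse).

f r' r' f' f'

  after f: (1 4 6 5 2 7 3)
  after r': (1 7 5 2 3)
  after r': (1 3)(2 5)(4 7 6)
  after f': (1 7 4 2 6)
  after f': (1 2 4 5 6 3 7)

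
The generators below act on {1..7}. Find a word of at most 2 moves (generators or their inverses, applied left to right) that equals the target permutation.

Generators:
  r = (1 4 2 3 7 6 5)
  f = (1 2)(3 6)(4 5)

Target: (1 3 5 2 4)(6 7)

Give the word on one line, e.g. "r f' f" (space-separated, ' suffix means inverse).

  after f': (1 2)(3 6)(4 5)
  after r: (1 3 5 2 4)(6 7)

f' r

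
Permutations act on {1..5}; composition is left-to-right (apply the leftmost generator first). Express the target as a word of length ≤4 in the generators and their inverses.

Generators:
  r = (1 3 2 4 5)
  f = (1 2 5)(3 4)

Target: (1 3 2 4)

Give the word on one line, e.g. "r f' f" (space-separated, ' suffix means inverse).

f r'

  after f: (1 2 5)(3 4)
  after r': (1 3 2 4)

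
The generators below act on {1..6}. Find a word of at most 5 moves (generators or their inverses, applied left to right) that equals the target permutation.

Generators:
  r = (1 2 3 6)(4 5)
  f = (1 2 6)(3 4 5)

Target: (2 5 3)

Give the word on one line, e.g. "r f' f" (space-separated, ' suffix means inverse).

r' r' r' f'

  after r': (1 6 3 2)(4 5)
  after r': (1 3)(2 6)
  after r': (1 2 3 6)(4 5)
  after f': (2 5 3)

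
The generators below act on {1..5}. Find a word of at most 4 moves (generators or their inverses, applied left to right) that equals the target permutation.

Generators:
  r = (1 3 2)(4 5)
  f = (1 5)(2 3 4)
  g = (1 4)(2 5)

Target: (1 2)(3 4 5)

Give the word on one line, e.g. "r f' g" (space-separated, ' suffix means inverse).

  after g: (1 4)(2 5)
  after f: (1 2)(3 4 5)

g f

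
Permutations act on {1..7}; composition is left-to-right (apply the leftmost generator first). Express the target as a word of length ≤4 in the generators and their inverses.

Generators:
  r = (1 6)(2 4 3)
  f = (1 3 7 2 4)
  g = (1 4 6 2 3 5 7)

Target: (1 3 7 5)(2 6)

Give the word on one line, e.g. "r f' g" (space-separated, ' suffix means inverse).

  after g': (1 7 5 3 2 6 4)
  after f': (1 3 7 5)(2 6)

g' f'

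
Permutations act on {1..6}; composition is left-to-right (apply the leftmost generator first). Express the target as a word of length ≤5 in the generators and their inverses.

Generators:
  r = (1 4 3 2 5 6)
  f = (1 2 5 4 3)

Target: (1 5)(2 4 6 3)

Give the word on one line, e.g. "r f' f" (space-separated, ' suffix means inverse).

r f' f' r

  after r: (1 4 3 2 5 6)
  after f': (1 5 6 3)
  after f': (1 2)(4 5 6)
  after r: (1 5)(2 4 6 3)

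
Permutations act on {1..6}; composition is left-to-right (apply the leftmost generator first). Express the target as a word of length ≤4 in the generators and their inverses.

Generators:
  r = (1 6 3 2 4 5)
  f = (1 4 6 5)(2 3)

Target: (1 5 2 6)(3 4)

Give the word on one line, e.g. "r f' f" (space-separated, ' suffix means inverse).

r' f r f

  after r': (1 5 4 2 3 6)
  after f: (3 5 6 4)
  after r: (1 6 5 3)(2 4)
  after f: (1 5 2 6)(3 4)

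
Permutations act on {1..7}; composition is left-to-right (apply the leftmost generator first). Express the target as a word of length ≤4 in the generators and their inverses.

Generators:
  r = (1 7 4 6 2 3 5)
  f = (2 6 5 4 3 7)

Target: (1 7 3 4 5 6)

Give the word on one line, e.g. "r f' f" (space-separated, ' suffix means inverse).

  after f: (2 6 5 4 3 7)
  after r: (1 7 3 4 5 6)

f r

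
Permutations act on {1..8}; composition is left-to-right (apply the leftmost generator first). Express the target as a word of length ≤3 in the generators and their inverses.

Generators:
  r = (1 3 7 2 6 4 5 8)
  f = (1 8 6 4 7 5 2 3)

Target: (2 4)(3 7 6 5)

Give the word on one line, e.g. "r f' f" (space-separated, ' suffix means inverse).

  after f': (1 3 2 5 7 4 6 8)
  after r': (2 4)(3 7 6 5)

f' r'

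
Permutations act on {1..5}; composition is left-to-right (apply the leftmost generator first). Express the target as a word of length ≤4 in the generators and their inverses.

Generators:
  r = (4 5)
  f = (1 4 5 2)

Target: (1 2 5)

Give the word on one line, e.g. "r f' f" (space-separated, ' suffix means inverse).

  after r: (4 5)
  after f': (1 2 5)

r f'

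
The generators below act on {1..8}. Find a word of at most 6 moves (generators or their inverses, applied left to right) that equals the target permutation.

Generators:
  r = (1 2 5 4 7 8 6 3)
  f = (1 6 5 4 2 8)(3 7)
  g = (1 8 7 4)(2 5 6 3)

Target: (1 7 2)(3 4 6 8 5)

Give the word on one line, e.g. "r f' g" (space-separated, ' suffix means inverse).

f' g' g' g'

  after f': (1 8 2 4 5 6)(3 7)
  after g': (2 7 6 4)(3 8)
  after g': (1 4 3)(2 8 6 7 5)
  after g': (1 7 2)(3 4 6 8 5)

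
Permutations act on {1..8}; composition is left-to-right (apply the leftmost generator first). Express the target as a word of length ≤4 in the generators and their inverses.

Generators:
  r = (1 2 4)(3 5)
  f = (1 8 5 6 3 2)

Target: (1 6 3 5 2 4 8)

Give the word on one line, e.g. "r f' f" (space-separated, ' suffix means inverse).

f r' f f

  after f: (1 8 5 6 3 2)
  after r': (1 8 3)(2 4)(5 6)
  after f: (1 5 3 8 2 4)
  after f: (1 6 3 5 2 4 8)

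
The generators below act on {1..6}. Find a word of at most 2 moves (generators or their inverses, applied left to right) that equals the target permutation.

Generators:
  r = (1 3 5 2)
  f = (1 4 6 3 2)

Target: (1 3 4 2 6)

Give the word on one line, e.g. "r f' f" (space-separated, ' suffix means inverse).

f' f'

  after f': (1 2 3 6 4)
  after f': (1 3 4 2 6)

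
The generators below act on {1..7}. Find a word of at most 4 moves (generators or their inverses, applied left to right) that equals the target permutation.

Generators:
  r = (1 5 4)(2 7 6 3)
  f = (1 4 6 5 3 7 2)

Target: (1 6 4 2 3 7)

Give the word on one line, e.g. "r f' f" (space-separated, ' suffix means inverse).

  after f': (1 2 7 3 5 6 4)
  after r': (1 3)(5 7 6)
  after f': (1 5 3 2 7 4)
  after f': (1 6 4 2 3 7)

f' r' f' f'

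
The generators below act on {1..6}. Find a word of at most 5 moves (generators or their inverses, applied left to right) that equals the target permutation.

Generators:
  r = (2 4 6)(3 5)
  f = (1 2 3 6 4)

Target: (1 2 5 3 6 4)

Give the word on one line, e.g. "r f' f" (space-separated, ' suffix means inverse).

f r r r

  after f: (1 2 3 6 4)
  after r: (1 4)(2 5 3)
  after r: (1 6 2 3 4)
  after r: (1 2 5 3 6 4)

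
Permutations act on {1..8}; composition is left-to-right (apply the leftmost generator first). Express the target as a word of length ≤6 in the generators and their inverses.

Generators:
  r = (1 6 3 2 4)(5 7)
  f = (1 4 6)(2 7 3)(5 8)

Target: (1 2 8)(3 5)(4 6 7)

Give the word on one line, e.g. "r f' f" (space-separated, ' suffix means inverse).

  after f': (1 6 4)(2 3 7)(5 8)
  after r: (1 3 5 8 7 4 6)
  after f: (1 2 7 6 4)(3 8)
  after r': (1 3 8 6 2 5 7)
  after f: (1 2 8)(3 5)(4 6 7)

f' r f r' f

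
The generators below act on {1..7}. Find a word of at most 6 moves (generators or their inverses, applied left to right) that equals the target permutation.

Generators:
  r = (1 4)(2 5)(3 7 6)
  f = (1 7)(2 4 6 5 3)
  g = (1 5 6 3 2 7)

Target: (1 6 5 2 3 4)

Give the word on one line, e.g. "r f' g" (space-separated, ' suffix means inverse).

  after g': (1 7 2 3 6 5)
  after r: (1 6 2 7 5 4)
  after g': (1 5 4 7)(3 6)
  after f': (1 6 5 2 3 4)

g' r g' f'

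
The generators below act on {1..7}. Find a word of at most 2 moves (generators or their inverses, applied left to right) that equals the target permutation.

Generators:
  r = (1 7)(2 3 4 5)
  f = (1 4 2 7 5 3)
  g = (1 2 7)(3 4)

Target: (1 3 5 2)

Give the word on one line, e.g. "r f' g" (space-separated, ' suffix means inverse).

g r

  after g: (1 2 7)(3 4)
  after r: (1 3 5 2)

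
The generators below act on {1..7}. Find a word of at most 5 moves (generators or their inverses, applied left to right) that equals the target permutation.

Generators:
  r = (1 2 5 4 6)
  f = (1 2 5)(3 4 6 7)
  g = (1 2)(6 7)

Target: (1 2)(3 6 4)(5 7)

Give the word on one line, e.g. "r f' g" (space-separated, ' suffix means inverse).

  after g: (1 2)(6 7)
  after r: (1 5 4 6 7)
  after f: (2 5 6 3 4 7)
  after f: (1 2)(3 6 4)(5 7)

g r f f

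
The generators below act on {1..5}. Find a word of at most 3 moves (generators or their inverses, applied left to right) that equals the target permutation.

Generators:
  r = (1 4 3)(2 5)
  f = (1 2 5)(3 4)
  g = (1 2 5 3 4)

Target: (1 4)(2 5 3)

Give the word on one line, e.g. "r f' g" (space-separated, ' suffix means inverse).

g' f g

  after g': (1 4 3 5 2)
  after f: (1 3)
  after g: (1 4)(2 5 3)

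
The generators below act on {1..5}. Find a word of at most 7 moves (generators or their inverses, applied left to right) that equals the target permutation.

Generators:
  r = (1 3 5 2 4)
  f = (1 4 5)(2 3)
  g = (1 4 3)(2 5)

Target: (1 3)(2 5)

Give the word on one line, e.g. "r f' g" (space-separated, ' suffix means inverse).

r' r' r' g f

  after r': (1 4 2 5 3)
  after r': (1 2 3 4 5)
  after r': (1 5 4 3 2)
  after g: (1 2 4)(3 5)
  after f: (1 3)(2 5)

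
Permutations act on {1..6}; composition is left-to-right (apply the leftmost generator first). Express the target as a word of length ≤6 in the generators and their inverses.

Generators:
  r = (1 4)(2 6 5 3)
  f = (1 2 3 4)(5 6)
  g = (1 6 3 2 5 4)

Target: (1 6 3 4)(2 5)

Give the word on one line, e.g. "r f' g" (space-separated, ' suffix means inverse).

  after g': (1 4 5 2 3 6)
  after f': (1 3 5)(4 6)
  after f': (1 2)(3 6)(4 5)
  after g: (1 5)(2 6)
  after f: (1 6 3 4)(2 5)

g' f' f' g f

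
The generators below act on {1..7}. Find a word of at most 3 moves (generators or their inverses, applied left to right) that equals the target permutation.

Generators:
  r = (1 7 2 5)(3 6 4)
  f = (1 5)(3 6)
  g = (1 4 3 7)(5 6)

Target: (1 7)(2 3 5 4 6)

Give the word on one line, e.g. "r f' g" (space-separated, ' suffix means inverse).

g' r' g'

  after g': (1 7 3 4)(5 6)
  after r': (2 7 4 5 3 6)
  after g': (1 7)(2 3 5 4 6)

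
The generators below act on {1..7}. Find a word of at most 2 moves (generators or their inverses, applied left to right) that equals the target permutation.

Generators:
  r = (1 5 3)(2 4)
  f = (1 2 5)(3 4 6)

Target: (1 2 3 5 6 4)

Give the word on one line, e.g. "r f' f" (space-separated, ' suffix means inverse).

  after r: (1 5 3)(2 4)
  after f': (1 2 3 5 6 4)

r f'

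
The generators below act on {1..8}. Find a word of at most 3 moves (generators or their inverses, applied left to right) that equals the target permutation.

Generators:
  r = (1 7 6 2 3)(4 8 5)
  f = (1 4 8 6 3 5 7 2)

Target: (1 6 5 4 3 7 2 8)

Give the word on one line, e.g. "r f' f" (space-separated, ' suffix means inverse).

r' f'

  after r': (1 3 2 6 7)(4 5 8)
  after f': (1 6 5 4 3 7 2 8)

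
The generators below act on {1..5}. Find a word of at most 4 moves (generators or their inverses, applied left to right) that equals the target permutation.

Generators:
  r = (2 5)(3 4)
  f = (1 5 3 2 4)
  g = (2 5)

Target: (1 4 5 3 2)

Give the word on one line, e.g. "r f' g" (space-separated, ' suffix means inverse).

  after r: (2 5)(3 4)
  after f': (1 4 5 3 2)

r f'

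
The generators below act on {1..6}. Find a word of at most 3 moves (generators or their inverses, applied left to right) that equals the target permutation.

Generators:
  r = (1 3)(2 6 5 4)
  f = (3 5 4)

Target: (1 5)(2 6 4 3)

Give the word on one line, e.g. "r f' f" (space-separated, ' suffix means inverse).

f' r f

  after f': (3 4 5)
  after r: (1 3 2 6 5)
  after f: (1 5)(2 6 4 3)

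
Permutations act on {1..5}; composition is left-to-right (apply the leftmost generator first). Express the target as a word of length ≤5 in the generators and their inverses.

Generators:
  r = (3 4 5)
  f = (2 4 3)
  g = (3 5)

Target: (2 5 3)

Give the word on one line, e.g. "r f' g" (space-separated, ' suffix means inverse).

  after f': (2 3 4)
  after f': (2 4 3)
  after r: (2 5 3)

f' f' r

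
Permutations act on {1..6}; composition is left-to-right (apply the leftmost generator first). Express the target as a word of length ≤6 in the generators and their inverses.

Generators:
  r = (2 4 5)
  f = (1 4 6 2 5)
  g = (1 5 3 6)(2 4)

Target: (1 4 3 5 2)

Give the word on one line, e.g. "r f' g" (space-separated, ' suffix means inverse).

g' r' f' r' g

  after g': (1 6 3 5)(2 4)
  after r': (1 6 3 4 5)
  after f': (1 4 2 6 3)
  after r': (1 2 6 3)(4 5)
  after g: (1 4 3 5 2)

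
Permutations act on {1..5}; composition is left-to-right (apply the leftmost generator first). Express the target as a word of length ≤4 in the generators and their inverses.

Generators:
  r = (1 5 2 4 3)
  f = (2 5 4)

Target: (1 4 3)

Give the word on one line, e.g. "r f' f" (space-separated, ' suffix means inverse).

r f

  after r: (1 5 2 4 3)
  after f: (1 4 3)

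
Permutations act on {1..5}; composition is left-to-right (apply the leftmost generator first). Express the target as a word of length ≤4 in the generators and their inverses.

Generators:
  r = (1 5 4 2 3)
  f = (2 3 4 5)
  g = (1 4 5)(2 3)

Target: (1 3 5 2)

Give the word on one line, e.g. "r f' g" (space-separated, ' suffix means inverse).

r' r' g

  after r': (1 3 2 4 5)
  after r': (1 2 5 3 4)
  after g: (1 3 5 2)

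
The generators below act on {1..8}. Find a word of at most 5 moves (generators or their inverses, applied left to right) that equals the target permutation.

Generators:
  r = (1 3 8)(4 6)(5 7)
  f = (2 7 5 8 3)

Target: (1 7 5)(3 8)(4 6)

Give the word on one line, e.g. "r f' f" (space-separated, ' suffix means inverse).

f r r f' r

  after f: (2 7 5 8 3)
  after r: (1 3 2 5)(4 6)
  after r: (1 8)(2 7 5 3)
  after f': (1 5 8)
  after r: (1 7 5)(3 8)(4 6)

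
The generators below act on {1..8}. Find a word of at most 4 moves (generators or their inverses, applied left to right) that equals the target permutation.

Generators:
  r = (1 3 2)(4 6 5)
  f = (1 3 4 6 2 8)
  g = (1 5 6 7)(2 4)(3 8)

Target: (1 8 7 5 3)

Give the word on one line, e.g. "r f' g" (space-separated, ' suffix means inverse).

f g' r

  after f: (1 3 4 6 2 8)
  after g': (1 8 7 6 4 5)(2 3)
  after r: (1 8 7 5 3)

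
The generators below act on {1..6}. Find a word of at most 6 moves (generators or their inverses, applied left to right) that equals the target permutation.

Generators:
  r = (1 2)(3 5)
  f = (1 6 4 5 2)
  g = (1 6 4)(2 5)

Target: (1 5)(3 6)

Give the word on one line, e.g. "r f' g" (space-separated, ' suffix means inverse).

r' g' r' g r

  after r': (1 2)(3 5)
  after g': (1 5 3 2 4 6)
  after r': (1 3)(2 4 6)
  after g: (1 3 6 5 2)
  after r: (1 5)(3 6)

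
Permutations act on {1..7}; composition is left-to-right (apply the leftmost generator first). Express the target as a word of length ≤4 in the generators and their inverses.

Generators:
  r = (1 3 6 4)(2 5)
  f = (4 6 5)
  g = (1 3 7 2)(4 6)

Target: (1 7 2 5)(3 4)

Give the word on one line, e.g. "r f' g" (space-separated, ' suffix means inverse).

r' r' r' g

  after r': (1 4 6 3)(2 5)
  after r': (1 6)(3 4)
  after r': (1 3 6 4)(2 5)
  after g: (1 7 2 5)(3 4)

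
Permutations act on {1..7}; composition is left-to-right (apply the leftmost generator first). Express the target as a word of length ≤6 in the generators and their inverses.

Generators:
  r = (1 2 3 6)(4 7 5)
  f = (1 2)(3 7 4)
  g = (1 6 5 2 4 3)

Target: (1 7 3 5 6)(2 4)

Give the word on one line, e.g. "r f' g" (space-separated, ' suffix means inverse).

  after f': (1 2)(3 4 7)
  after r: (1 3 7 6)(4 5)
  after g': (1 4 6 3 7)(2 5)
  after r': (1 5)(2 7 6)(3 4)
  after r': (1 7 3 5 6)(2 4)

f' r g' r' r'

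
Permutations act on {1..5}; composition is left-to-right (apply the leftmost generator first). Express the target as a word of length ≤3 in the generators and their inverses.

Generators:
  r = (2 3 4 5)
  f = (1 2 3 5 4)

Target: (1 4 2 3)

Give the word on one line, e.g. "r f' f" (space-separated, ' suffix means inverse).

  after f: (1 2 3 5 4)
  after r': (1 5 3 4)
  after f: (1 4 2 3)

f r' f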